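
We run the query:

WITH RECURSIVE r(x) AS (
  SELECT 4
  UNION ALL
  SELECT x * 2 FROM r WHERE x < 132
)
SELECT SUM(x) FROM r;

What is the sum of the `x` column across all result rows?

Base: x=4.
Iteration 1: 4 < 132 holds -> x = 4 * 2 = 8.
Iteration 2: 8 < 132 holds -> x = 8 * 2 = 16.
Iteration 3: 16 < 132 holds -> x = 16 * 2 = 32.
Iteration 4: 32 < 132 holds -> x = 32 * 2 = 64.
Iteration 5: 64 < 132 holds -> x = 64 * 2 = 128.
Iteration 6: 128 < 132 holds -> x = 128 * 2 = 256.
Iteration 7: 256 < 132 fails; recursion stops.
SUM(x) = 4 + 8 + 16 + 32 + 64 + 128 + 256 = 508.

508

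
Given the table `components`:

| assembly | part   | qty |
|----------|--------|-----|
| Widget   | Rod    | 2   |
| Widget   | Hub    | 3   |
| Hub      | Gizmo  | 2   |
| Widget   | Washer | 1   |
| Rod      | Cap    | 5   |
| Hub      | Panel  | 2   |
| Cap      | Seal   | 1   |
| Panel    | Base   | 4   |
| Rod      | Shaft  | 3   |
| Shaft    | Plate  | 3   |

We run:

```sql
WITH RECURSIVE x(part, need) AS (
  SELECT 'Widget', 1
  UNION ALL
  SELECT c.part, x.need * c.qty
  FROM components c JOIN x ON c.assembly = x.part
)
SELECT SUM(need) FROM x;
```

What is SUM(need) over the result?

87

Base: (Widget, need=1).
Iteration 1: components of {Widget} -> Hub = 1*3 = 3, Rod = 1*2 = 2, Washer = 1*1 = 1.
Iteration 2: components of {Hub,Rod,Washer} -> Cap = 2*5 = 10, Gizmo = 3*2 = 6, Panel = 3*2 = 6, Shaft = 2*3 = 6.
Iteration 3: components of {Cap,Gizmo,Panel,Shaft} -> Base = 6*4 = 24, Plate = 6*3 = 18, Seal = 10*1 = 10.
Iteration 4: no further components; recursion stops.
SUM(need) = 1 + 2 + 3 + 1 + 10 + 6 + 6 + 6 + 10 + 18 + 24 = 87.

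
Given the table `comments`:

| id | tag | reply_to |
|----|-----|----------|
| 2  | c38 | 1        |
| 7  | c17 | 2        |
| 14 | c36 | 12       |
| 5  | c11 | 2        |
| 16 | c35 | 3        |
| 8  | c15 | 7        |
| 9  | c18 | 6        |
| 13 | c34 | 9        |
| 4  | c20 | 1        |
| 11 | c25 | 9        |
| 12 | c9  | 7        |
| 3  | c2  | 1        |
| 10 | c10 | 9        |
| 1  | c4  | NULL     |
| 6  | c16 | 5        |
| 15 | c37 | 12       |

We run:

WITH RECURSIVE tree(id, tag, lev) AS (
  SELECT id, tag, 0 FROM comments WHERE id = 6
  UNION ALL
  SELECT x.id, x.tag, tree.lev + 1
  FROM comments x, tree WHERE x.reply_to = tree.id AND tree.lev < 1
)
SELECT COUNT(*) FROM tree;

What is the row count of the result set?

Base: id=6 (c16) at lev 0.
Iteration 1: rows with reply_to in {6} -> c18 (id 9, lev 1).
Iteration 2: lev < 1 fails for all current rows; recursion stops.
Total rows emitted: 2.

2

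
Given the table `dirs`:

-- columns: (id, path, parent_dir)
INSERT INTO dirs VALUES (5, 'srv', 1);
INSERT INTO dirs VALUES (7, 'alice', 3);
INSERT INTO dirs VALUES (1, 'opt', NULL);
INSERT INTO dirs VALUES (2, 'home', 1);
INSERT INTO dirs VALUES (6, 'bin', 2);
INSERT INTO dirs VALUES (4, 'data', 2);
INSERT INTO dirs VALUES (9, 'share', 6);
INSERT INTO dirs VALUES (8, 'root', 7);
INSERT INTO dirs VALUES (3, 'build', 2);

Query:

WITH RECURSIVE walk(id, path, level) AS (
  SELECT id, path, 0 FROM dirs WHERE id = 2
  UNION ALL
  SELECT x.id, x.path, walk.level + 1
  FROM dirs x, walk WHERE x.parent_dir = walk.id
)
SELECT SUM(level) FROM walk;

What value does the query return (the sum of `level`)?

Base: id=2 (home) at level 0.
Iteration 1: rows with parent_dir in {2} -> build (id 3, level 1), data (id 4, level 1), bin (id 6, level 1).
Iteration 2: rows with parent_dir in {3,4,6} -> alice (id 7, level 2), share (id 9, level 2).
Iteration 3: rows with parent_dir in {7,9} -> root (id 8, level 3).
Iteration 4: no rows with parent_dir in {8}; recursion stops.
SUM(level) = 0 + 1 + 1 + 1 + 2 + 2 + 3 = 10.

10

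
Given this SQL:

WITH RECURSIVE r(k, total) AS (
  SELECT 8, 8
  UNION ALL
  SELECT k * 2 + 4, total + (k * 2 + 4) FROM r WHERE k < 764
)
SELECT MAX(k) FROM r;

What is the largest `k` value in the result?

Base: k=8, total=8.
Iteration 1: 8 < 764 holds -> k = 8 * 2 + 4 = 20, total = 8 + 20 = 28.
Iteration 2: 20 < 764 holds -> k = 20 * 2 + 4 = 44, total = 28 + 44 = 72.
Iteration 3: 44 < 764 holds -> k = 44 * 2 + 4 = 92, total = 72 + 92 = 164.
Iteration 4: 92 < 764 holds -> k = 92 * 2 + 4 = 188, total = 164 + 188 = 352.
Iteration 5: 188 < 764 holds -> k = 188 * 2 + 4 = 380, total = 352 + 380 = 732.
Iteration 6: 380 < 764 holds -> k = 380 * 2 + 4 = 764, total = 732 + 764 = 1496.
Iteration 7: 764 < 764 fails; recursion stops.
k values: 8, 20, 44, 92, 188, 380, 764; the maximum is 764.

764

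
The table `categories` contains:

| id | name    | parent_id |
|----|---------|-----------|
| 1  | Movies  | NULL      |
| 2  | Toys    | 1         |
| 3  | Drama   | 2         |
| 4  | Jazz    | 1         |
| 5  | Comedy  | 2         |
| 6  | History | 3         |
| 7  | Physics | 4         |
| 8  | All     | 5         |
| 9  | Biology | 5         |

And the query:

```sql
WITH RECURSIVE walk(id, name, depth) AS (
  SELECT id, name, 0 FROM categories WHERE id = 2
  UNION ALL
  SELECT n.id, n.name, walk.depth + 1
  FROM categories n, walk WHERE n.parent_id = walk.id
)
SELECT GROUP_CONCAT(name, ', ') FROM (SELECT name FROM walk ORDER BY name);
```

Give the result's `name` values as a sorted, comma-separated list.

Base: id=2 (Toys) at depth 0.
Iteration 1: rows with parent_id in {2} -> Drama (id 3, depth 1), Comedy (id 5, depth 1).
Iteration 2: rows with parent_id in {3,5} -> History (id 6, depth 2), All (id 8, depth 2), Biology (id 9, depth 2).
Iteration 3: no rows with parent_id in {6,8,9}; recursion stops.

All, Biology, Comedy, Drama, History, Toys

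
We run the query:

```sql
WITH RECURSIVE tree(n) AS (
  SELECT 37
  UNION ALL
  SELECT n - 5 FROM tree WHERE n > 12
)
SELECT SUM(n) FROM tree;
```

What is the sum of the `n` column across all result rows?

Base: n=37.
Iteration 1: 37 > 12 holds -> n = 37 - 5 = 32.
Iteration 2: 32 > 12 holds -> n = 32 - 5 = 27.
Iteration 3: 27 > 12 holds -> n = 27 - 5 = 22.
Iteration 4: 22 > 12 holds -> n = 22 - 5 = 17.
Iteration 5: 17 > 12 holds -> n = 17 - 5 = 12.
Iteration 6: 12 > 12 fails; recursion stops.
SUM(n) = 37 + 32 + 27 + 22 + 17 + 12 = 147.

147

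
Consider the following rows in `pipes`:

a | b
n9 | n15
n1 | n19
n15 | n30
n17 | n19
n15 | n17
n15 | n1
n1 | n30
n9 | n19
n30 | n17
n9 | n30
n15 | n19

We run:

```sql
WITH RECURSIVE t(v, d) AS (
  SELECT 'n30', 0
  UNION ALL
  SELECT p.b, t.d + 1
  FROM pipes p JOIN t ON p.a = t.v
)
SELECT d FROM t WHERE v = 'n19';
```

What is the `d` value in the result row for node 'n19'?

Base: (n30, d=0).
Iteration 1: edges from {n30} -> (n17, d=1).
Iteration 2: edges from {n17} -> (n19, d=2).
Iteration 3: no outgoing edges from {n19}; recursion stops.

2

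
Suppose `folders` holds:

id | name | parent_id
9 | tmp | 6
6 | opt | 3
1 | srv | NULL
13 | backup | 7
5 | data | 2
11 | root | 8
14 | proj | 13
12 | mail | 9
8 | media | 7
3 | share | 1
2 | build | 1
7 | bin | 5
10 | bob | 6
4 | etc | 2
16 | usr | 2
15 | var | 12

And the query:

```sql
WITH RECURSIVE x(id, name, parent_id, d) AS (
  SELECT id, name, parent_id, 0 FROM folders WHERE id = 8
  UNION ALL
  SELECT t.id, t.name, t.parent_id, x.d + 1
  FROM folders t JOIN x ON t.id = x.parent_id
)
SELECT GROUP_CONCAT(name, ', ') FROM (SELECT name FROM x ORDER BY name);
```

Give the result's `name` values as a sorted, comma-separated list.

Base: id=8 (media), parent_id=7, d 0.
Iteration 1: join on id=7 -> bin (id 7, parent_id=5, d 1).
Iteration 2: join on id=5 -> data (id 5, parent_id=2, d 2).
Iteration 3: join on id=2 -> build (id 2, parent_id=1, d 3).
Iteration 4: join on id=1 -> srv (id 1, parent_id=NULL, d 4).
Iteration 5: parent_id is NULL; no match; recursion stops.

bin, build, data, media, srv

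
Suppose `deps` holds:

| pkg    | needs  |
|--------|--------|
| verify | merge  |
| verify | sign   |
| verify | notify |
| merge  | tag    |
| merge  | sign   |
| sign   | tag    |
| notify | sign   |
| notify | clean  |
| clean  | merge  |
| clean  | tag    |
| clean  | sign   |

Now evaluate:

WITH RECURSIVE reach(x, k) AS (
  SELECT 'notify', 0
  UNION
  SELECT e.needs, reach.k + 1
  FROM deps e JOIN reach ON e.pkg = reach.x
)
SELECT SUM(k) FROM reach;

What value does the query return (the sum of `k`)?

Base: (notify, k=0).
Iteration 1: edges from {notify} -> (clean, k=1), (sign, k=1).
Iteration 2: edges from {clean,sign} -> (merge, k=2), (sign, k=2), (tag, k=2). [UNION drops 1 duplicate row(s)]
Iteration 3: edges from {merge,sign,tag} -> (sign, k=3), (tag, k=3). [UNION drops 1 duplicate row(s)]
Iteration 4: edges from {sign,tag} -> (tag, k=4).
Iteration 5: no outgoing edges from {tag}; recursion stops.
SUM(k) = 0 + 1 + 1 + 2 + 2 + 2 + 3 + 3 + 4 = 18.

18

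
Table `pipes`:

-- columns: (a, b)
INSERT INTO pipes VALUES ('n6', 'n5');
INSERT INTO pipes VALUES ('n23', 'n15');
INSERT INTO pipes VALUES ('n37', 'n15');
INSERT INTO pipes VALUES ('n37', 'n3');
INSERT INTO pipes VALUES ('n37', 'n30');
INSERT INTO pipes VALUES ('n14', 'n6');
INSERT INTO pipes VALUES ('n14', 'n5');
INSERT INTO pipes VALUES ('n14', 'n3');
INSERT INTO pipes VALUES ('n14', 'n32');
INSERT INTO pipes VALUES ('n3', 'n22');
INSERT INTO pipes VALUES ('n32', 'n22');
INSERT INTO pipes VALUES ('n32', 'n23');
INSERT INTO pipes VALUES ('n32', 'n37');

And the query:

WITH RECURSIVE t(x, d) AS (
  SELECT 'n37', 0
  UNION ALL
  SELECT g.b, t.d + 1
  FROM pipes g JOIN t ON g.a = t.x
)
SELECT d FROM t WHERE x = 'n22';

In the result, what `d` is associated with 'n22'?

Base: (n37, d=0).
Iteration 1: edges from {n37} -> (n15, d=1), (n3, d=1), (n30, d=1).
Iteration 2: edges from {n15,n3,n30} -> (n22, d=2).
Iteration 3: no outgoing edges from {n22}; recursion stops.

2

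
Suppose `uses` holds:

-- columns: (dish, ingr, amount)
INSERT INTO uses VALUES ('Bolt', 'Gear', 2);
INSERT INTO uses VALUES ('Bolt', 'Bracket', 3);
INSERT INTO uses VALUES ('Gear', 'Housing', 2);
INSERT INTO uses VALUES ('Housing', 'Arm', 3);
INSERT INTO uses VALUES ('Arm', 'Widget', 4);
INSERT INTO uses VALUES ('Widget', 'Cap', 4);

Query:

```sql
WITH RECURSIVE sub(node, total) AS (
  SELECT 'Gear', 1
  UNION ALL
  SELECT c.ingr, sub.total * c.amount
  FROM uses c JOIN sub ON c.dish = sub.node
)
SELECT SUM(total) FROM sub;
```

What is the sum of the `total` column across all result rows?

Base: (Gear, total=1).
Iteration 1: components of {Gear} -> Housing = 1*2 = 2.
Iteration 2: components of {Housing} -> Arm = 2*3 = 6.
Iteration 3: components of {Arm} -> Widget = 6*4 = 24.
Iteration 4: components of {Widget} -> Cap = 24*4 = 96.
Iteration 5: no further components; recursion stops.
SUM(total) = 1 + 2 + 6 + 24 + 96 = 129.

129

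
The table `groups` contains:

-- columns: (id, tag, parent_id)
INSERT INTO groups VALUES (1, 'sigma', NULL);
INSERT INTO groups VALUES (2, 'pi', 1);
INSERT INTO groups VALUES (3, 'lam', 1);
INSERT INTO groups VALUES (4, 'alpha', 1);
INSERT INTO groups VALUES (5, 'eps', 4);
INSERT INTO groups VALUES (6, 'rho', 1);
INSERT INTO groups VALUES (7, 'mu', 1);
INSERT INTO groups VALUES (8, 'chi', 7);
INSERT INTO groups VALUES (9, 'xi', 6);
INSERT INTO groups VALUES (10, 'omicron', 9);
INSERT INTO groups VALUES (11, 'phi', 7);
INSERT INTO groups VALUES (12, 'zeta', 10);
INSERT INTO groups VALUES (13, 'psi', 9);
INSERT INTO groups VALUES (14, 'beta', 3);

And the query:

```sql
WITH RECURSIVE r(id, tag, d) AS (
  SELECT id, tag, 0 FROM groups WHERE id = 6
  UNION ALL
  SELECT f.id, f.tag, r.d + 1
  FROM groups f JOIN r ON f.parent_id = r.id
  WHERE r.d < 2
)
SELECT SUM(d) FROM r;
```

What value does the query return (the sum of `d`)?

5

Base: id=6 (rho) at d 0.
Iteration 1: rows with parent_id in {6} -> xi (id 9, d 1).
Iteration 2: rows with parent_id in {9} -> omicron (id 10, d 2), psi (id 13, d 2).
Iteration 3: d < 2 fails for all current rows; recursion stops.
SUM(d) = 0 + 1 + 2 + 2 = 5.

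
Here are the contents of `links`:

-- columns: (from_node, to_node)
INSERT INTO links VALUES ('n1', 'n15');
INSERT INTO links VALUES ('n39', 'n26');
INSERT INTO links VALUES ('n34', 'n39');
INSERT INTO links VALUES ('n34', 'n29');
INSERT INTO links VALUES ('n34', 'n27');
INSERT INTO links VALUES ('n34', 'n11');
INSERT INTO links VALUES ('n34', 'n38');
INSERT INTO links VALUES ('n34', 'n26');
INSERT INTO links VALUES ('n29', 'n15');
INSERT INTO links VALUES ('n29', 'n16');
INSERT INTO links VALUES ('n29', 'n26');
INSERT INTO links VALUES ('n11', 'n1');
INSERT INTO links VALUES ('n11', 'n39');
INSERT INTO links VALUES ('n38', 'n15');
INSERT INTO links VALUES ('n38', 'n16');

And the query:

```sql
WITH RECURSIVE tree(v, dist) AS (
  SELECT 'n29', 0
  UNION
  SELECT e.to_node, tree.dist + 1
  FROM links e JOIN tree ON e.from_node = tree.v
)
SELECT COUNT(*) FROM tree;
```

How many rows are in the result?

4

Base: (n29, dist=0).
Iteration 1: edges from {n29} -> (n15, dist=1), (n16, dist=1), (n26, dist=1).
Iteration 2: no outgoing edges from {n15,n16,n26}; recursion stops.
Total rows emitted: 4.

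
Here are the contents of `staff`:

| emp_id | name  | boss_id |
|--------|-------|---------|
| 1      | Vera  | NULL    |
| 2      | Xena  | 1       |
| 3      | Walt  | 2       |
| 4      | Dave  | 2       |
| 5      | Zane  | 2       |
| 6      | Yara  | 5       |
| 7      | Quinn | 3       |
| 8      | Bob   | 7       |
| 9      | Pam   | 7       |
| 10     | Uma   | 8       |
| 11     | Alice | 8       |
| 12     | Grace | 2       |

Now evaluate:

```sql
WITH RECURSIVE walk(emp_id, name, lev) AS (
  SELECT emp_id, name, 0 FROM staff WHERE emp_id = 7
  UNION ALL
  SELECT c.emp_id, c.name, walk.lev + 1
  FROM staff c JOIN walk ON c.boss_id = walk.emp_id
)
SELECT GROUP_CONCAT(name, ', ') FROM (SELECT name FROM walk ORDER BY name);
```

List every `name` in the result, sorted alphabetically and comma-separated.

Alice, Bob, Pam, Quinn, Uma

Base: emp_id=7 (Quinn) at lev 0.
Iteration 1: rows with boss_id in {7} -> Bob (id 8, lev 1), Pam (id 9, lev 1).
Iteration 2: rows with boss_id in {8,9} -> Uma (id 10, lev 2), Alice (id 11, lev 2).
Iteration 3: no rows with boss_id in {10,11}; recursion stops.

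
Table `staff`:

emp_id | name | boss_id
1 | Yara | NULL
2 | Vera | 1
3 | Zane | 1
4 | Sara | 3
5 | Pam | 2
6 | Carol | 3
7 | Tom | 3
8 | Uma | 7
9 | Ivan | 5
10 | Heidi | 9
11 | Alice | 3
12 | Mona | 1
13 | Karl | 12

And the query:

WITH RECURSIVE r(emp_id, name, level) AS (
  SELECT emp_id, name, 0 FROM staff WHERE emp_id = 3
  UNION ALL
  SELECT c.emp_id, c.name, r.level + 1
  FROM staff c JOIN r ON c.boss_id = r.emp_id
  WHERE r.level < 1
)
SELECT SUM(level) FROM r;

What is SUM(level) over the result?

4

Base: emp_id=3 (Zane) at level 0.
Iteration 1: rows with boss_id in {3} -> Sara (id 4, level 1), Carol (id 6, level 1), Tom (id 7, level 1), Alice (id 11, level 1).
Iteration 2: level < 1 fails for all current rows; recursion stops.
SUM(level) = 0 + 1 + 1 + 1 + 1 = 4.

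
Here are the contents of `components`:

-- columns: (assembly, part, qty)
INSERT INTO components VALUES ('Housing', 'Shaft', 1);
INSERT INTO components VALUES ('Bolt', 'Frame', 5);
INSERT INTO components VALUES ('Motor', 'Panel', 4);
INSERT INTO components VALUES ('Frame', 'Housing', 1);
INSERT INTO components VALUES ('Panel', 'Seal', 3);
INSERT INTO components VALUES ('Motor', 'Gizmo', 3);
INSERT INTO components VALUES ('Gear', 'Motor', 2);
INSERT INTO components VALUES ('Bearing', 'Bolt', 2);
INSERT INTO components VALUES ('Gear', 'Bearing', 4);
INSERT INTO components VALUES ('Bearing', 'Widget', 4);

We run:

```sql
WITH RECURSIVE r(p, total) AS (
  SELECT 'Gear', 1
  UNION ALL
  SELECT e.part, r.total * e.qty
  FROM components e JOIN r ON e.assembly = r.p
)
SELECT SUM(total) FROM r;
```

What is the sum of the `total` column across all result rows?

189

Base: (Gear, total=1).
Iteration 1: components of {Gear} -> Bearing = 1*4 = 4, Motor = 1*2 = 2.
Iteration 2: components of {Bearing,Motor} -> Bolt = 4*2 = 8, Gizmo = 2*3 = 6, Panel = 2*4 = 8, Widget = 4*4 = 16.
Iteration 3: components of {Bolt,Gizmo,Panel,Widget} -> Frame = 8*5 = 40, Seal = 8*3 = 24.
Iteration 4: components of {Frame,Seal} -> Housing = 40*1 = 40.
Iteration 5: components of {Housing} -> Shaft = 40*1 = 40.
Iteration 6: no further components; recursion stops.
SUM(total) = 1 + 2 + 4 + 6 + 8 + 8 + 16 + 24 + 40 + 40 + 40 = 189.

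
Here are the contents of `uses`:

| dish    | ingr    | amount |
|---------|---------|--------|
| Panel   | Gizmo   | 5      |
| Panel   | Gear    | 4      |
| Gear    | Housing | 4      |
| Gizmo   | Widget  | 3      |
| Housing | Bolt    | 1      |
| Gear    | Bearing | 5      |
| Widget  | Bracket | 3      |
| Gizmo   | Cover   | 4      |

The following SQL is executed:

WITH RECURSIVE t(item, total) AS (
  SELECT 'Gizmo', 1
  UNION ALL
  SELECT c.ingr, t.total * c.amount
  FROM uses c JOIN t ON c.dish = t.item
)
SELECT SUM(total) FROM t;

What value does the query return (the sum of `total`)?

17

Base: (Gizmo, total=1).
Iteration 1: components of {Gizmo} -> Cover = 1*4 = 4, Widget = 1*3 = 3.
Iteration 2: components of {Cover,Widget} -> Bracket = 3*3 = 9.
Iteration 3: no further components; recursion stops.
SUM(total) = 1 + 3 + 4 + 9 = 17.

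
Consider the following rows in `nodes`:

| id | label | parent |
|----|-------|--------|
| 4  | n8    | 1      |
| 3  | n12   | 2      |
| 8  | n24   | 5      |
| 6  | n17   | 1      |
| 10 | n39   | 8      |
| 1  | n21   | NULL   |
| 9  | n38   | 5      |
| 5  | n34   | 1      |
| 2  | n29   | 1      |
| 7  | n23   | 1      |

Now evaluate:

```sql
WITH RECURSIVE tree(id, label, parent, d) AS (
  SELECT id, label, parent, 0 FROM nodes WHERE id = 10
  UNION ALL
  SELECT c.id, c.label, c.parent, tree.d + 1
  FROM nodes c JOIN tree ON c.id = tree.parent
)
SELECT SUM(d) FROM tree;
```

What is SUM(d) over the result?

Base: id=10 (n39), parent=8, d 0.
Iteration 1: join on id=8 -> n24 (id 8, parent=5, d 1).
Iteration 2: join on id=5 -> n34 (id 5, parent=1, d 2).
Iteration 3: join on id=1 -> n21 (id 1, parent=NULL, d 3).
Iteration 4: parent is NULL; no match; recursion stops.
SUM(d) = 0 + 1 + 2 + 3 = 6.

6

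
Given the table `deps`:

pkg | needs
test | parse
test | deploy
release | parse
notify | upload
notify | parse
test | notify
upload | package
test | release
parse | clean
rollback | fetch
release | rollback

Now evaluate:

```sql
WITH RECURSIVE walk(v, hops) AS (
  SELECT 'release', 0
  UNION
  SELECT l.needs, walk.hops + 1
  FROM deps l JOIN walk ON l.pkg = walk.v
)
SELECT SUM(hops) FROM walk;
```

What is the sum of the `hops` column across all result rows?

6

Base: (release, hops=0).
Iteration 1: edges from {release} -> (parse, hops=1), (rollback, hops=1).
Iteration 2: edges from {parse,rollback} -> (clean, hops=2), (fetch, hops=2).
Iteration 3: no outgoing edges from {clean,fetch}; recursion stops.
SUM(hops) = 0 + 1 + 1 + 2 + 2 = 6.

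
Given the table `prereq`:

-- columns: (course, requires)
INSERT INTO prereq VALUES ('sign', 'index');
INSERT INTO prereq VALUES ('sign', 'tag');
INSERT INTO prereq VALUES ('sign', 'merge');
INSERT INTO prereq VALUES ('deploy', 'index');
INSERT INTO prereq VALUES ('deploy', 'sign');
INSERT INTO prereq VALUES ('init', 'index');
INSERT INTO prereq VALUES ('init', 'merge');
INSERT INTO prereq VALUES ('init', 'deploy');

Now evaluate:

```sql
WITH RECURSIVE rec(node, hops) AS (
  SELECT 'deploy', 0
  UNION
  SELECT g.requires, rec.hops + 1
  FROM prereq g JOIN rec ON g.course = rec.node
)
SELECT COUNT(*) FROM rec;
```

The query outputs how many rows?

6

Base: (deploy, hops=0).
Iteration 1: edges from {deploy} -> (index, hops=1), (sign, hops=1).
Iteration 2: edges from {index,sign} -> (index, hops=2), (merge, hops=2), (tag, hops=2).
Iteration 3: no outgoing edges from {index,merge,tag}; recursion stops.
Total rows emitted: 6.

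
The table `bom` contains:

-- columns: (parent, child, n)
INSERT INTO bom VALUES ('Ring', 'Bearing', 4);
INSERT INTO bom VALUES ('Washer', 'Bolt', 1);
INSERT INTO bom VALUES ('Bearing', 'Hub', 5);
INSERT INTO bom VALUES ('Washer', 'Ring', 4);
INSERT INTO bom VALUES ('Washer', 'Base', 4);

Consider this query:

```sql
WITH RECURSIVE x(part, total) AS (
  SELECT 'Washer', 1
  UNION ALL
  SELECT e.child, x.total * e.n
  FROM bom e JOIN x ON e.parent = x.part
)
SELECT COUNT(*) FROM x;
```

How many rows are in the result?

6

Base: (Washer, total=1).
Iteration 1: components of {Washer} -> Base = 1*4 = 4, Bolt = 1*1 = 1, Ring = 1*4 = 4.
Iteration 2: components of {Base,Bolt,Ring} -> Bearing = 4*4 = 16.
Iteration 3: components of {Bearing} -> Hub = 16*5 = 80.
Iteration 4: no further components; recursion stops.
Total rows emitted: 6.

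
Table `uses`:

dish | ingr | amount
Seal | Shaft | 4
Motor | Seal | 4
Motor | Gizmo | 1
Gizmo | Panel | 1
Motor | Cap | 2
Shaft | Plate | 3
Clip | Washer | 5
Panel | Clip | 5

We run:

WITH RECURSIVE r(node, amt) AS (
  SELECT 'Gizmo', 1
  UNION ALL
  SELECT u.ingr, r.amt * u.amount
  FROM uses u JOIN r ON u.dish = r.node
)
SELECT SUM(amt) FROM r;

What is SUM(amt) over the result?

32

Base: (Gizmo, amt=1).
Iteration 1: components of {Gizmo} -> Panel = 1*1 = 1.
Iteration 2: components of {Panel} -> Clip = 1*5 = 5.
Iteration 3: components of {Clip} -> Washer = 5*5 = 25.
Iteration 4: no further components; recursion stops.
SUM(amt) = 1 + 1 + 5 + 25 = 32.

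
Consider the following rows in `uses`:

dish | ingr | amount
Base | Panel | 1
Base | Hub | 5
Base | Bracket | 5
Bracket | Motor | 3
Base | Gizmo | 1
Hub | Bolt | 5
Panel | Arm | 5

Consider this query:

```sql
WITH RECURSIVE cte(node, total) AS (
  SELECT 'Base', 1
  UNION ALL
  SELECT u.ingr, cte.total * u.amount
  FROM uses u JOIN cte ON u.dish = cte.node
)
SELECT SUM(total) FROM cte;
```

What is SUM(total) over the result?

58

Base: (Base, total=1).
Iteration 1: components of {Base} -> Bracket = 1*5 = 5, Gizmo = 1*1 = 1, Hub = 1*5 = 5, Panel = 1*1 = 1.
Iteration 2: components of {Bracket,Gizmo,Hub,Panel} -> Arm = 1*5 = 5, Bolt = 5*5 = 25, Motor = 5*3 = 15.
Iteration 3: no further components; recursion stops.
SUM(total) = 1 + 1 + 5 + 5 + 1 + 5 + 25 + 15 = 58.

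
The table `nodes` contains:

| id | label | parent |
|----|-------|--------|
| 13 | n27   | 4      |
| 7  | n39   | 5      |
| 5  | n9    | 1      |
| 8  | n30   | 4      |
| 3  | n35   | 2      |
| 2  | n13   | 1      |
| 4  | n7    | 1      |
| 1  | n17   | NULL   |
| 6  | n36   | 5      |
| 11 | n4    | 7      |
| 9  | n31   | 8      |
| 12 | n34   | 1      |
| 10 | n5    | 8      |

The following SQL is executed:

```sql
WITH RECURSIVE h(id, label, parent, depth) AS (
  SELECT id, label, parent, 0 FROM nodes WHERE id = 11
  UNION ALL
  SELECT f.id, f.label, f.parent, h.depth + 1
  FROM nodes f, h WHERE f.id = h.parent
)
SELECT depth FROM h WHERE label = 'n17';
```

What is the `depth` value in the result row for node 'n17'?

Base: id=11 (n4), parent=7, depth 0.
Iteration 1: join on id=7 -> n39 (id 7, parent=5, depth 1).
Iteration 2: join on id=5 -> n9 (id 5, parent=1, depth 2).
Iteration 3: join on id=1 -> n17 (id 1, parent=NULL, depth 3).
Iteration 4: parent is NULL; no match; recursion stops.

3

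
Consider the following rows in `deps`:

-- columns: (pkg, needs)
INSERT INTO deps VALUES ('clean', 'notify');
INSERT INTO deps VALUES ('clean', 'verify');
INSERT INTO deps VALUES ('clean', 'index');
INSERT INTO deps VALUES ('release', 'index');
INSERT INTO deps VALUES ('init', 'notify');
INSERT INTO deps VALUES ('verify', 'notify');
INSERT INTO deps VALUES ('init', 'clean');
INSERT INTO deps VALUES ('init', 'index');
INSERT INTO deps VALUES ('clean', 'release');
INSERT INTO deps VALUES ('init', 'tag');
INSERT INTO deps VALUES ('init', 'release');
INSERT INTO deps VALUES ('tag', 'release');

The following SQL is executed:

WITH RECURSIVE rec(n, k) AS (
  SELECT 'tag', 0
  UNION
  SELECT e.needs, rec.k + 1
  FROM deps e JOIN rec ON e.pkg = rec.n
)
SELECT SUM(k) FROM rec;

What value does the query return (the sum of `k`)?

Base: (tag, k=0).
Iteration 1: edges from {tag} -> (release, k=1).
Iteration 2: edges from {release} -> (index, k=2).
Iteration 3: no outgoing edges from {index}; recursion stops.
SUM(k) = 0 + 1 + 2 = 3.

3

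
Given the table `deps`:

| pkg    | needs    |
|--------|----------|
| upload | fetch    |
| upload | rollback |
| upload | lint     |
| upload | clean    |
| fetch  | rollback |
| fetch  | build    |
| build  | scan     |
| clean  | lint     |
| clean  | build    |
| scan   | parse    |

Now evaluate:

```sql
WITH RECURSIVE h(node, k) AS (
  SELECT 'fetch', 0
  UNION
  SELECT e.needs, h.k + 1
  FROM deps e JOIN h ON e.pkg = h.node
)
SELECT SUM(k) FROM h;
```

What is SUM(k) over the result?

7

Base: (fetch, k=0).
Iteration 1: edges from {fetch} -> (build, k=1), (rollback, k=1).
Iteration 2: edges from {build,rollback} -> (scan, k=2).
Iteration 3: edges from {scan} -> (parse, k=3).
Iteration 4: no outgoing edges from {parse}; recursion stops.
SUM(k) = 0 + 1 + 1 + 2 + 3 = 7.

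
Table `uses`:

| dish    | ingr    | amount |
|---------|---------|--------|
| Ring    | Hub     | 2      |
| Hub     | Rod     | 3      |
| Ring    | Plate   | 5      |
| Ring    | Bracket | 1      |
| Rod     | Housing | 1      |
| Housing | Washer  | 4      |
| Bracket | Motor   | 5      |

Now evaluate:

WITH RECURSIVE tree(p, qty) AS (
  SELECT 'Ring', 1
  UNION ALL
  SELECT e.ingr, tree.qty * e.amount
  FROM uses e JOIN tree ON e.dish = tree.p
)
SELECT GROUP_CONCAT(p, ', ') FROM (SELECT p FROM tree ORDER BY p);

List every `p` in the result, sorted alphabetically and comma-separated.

Base: (Ring, qty=1).
Iteration 1: components of {Ring} -> Bracket = 1*1 = 1, Hub = 1*2 = 2, Plate = 1*5 = 5.
Iteration 2: components of {Bracket,Hub,Plate} -> Motor = 1*5 = 5, Rod = 2*3 = 6.
Iteration 3: components of {Motor,Rod} -> Housing = 6*1 = 6.
Iteration 4: components of {Housing} -> Washer = 6*4 = 24.
Iteration 5: no further components; recursion stops.

Bracket, Housing, Hub, Motor, Plate, Ring, Rod, Washer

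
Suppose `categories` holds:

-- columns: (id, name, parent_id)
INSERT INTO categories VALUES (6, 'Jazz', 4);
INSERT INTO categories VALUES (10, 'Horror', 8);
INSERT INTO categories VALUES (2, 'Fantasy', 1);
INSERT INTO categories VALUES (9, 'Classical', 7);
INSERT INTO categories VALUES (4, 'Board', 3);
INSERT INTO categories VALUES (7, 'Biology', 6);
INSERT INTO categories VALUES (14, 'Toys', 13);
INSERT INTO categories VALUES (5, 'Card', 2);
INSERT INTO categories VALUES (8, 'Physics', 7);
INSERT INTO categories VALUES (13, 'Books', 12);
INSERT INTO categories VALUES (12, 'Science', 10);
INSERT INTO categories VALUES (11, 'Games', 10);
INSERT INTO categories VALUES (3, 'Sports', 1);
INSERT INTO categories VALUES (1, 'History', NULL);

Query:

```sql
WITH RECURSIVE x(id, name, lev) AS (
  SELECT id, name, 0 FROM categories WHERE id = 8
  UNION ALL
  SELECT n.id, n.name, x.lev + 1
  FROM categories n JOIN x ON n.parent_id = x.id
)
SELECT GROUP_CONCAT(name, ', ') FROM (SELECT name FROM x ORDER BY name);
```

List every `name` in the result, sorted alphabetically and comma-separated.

Books, Games, Horror, Physics, Science, Toys

Base: id=8 (Physics) at lev 0.
Iteration 1: rows with parent_id in {8} -> Horror (id 10, lev 1).
Iteration 2: rows with parent_id in {10} -> Games (id 11, lev 2), Science (id 12, lev 2).
Iteration 3: rows with parent_id in {11,12} -> Books (id 13, lev 3).
Iteration 4: rows with parent_id in {13} -> Toys (id 14, lev 4).
Iteration 5: no rows with parent_id in {14}; recursion stops.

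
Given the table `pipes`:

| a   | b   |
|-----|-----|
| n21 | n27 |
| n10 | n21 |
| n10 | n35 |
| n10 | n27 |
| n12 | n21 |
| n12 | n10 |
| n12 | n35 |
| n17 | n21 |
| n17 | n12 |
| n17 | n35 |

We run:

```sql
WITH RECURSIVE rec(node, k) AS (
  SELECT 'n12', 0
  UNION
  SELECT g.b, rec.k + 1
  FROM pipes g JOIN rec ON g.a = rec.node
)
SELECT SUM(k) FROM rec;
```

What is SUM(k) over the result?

12

Base: (n12, k=0).
Iteration 1: edges from {n12} -> (n10, k=1), (n21, k=1), (n35, k=1).
Iteration 2: edges from {n10,n21,n35} -> (n21, k=2), (n27, k=2), (n35, k=2). [UNION drops 1 duplicate row(s)]
Iteration 3: edges from {n21,n27,n35} -> (n27, k=3).
Iteration 4: no outgoing edges from {n27}; recursion stops.
SUM(k) = 0 + 1 + 1 + 1 + 2 + 2 + 2 + 3 = 12.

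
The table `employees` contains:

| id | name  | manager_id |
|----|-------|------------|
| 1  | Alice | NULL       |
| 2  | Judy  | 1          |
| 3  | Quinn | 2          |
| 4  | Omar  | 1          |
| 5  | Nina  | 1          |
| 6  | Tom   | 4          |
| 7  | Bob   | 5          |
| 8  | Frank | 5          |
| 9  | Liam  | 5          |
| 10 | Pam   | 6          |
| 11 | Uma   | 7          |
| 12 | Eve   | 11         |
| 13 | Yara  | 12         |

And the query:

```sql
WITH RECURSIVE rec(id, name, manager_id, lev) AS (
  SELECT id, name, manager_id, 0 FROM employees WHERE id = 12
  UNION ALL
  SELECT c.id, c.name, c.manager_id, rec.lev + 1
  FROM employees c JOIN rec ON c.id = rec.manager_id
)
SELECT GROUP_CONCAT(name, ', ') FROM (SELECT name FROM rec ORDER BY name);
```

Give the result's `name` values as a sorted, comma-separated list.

Base: id=12 (Eve), manager_id=11, lev 0.
Iteration 1: join on id=11 -> Uma (id 11, manager_id=7, lev 1).
Iteration 2: join on id=7 -> Bob (id 7, manager_id=5, lev 2).
Iteration 3: join on id=5 -> Nina (id 5, manager_id=1, lev 3).
Iteration 4: join on id=1 -> Alice (id 1, manager_id=NULL, lev 4).
Iteration 5: manager_id is NULL; no match; recursion stops.

Alice, Bob, Eve, Nina, Uma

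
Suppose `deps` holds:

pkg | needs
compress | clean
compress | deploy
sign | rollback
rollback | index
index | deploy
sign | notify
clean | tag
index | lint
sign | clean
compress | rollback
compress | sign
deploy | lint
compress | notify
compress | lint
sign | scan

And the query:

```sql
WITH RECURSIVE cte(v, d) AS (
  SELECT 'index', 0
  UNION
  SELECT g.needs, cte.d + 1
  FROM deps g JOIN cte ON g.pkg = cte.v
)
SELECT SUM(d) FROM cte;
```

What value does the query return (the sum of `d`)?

Base: (index, d=0).
Iteration 1: edges from {index} -> (deploy, d=1), (lint, d=1).
Iteration 2: edges from {deploy,lint} -> (lint, d=2).
Iteration 3: no outgoing edges from {lint}; recursion stops.
SUM(d) = 0 + 1 + 1 + 2 = 4.

4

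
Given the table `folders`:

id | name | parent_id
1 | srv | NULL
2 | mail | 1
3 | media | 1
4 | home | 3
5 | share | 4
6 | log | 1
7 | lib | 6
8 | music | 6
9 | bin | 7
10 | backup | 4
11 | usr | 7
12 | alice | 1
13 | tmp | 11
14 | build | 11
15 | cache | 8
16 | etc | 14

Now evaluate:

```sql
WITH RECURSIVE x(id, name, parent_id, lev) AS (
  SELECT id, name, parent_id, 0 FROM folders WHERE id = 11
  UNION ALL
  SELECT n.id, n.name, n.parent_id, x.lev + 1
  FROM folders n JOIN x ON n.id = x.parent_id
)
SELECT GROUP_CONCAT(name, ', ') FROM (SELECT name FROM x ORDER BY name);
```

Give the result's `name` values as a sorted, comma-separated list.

lib, log, srv, usr

Base: id=11 (usr), parent_id=7, lev 0.
Iteration 1: join on id=7 -> lib (id 7, parent_id=6, lev 1).
Iteration 2: join on id=6 -> log (id 6, parent_id=1, lev 2).
Iteration 3: join on id=1 -> srv (id 1, parent_id=NULL, lev 3).
Iteration 4: parent_id is NULL; no match; recursion stops.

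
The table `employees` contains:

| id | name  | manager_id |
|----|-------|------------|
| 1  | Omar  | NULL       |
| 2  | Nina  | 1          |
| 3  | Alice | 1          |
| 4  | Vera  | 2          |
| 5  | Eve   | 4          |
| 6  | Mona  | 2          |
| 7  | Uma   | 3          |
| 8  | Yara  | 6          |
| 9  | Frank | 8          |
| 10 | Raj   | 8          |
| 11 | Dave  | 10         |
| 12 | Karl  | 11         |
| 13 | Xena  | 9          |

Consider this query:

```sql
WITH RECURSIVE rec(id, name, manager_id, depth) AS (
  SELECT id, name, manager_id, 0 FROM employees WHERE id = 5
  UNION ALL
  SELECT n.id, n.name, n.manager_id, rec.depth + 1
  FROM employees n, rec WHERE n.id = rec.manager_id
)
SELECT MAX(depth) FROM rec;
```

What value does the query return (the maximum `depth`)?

Base: id=5 (Eve), manager_id=4, depth 0.
Iteration 1: join on id=4 -> Vera (id 4, manager_id=2, depth 1).
Iteration 2: join on id=2 -> Nina (id 2, manager_id=1, depth 2).
Iteration 3: join on id=1 -> Omar (id 1, manager_id=NULL, depth 3).
Iteration 4: manager_id is NULL; no match; recursion stops.
depth values: 0, 1, 2, 3; the maximum is 3.

3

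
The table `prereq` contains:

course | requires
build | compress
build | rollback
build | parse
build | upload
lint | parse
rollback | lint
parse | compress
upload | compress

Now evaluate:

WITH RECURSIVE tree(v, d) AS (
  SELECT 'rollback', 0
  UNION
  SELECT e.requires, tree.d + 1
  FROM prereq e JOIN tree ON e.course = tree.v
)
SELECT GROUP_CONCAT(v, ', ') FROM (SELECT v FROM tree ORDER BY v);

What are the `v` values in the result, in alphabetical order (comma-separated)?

Base: (rollback, d=0).
Iteration 1: edges from {rollback} -> (lint, d=1).
Iteration 2: edges from {lint} -> (parse, d=2).
Iteration 3: edges from {parse} -> (compress, d=3).
Iteration 4: no outgoing edges from {compress}; recursion stops.

compress, lint, parse, rollback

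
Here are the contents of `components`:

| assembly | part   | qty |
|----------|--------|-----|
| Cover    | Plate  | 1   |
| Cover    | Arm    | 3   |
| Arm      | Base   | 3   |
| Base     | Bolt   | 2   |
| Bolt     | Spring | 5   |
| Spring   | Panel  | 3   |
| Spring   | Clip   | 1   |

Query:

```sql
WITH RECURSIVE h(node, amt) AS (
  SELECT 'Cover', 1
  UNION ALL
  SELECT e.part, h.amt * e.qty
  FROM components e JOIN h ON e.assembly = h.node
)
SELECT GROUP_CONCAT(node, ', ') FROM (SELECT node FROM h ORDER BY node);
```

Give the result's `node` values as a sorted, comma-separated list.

Base: (Cover, amt=1).
Iteration 1: components of {Cover} -> Arm = 1*3 = 3, Plate = 1*1 = 1.
Iteration 2: components of {Arm,Plate} -> Base = 3*3 = 9.
Iteration 3: components of {Base} -> Bolt = 9*2 = 18.
Iteration 4: components of {Bolt} -> Spring = 18*5 = 90.
Iteration 5: components of {Spring} -> Clip = 90*1 = 90, Panel = 90*3 = 270.
Iteration 6: no further components; recursion stops.

Arm, Base, Bolt, Clip, Cover, Panel, Plate, Spring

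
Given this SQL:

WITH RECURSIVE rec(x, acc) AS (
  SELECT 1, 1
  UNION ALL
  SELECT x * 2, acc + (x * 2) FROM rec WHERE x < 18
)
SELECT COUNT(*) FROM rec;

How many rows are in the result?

Base: x=1, acc=1.
Iteration 1: 1 < 18 holds -> x = 1 * 2 = 2, acc = 1 + 2 = 3.
Iteration 2: 2 < 18 holds -> x = 2 * 2 = 4, acc = 3 + 4 = 7.
Iteration 3: 4 < 18 holds -> x = 4 * 2 = 8, acc = 7 + 8 = 15.
Iteration 4: 8 < 18 holds -> x = 8 * 2 = 16, acc = 15 + 16 = 31.
Iteration 5: 16 < 18 holds -> x = 16 * 2 = 32, acc = 31 + 32 = 63.
Iteration 6: 32 < 18 fails; recursion stops.
Total rows emitted: 6.

6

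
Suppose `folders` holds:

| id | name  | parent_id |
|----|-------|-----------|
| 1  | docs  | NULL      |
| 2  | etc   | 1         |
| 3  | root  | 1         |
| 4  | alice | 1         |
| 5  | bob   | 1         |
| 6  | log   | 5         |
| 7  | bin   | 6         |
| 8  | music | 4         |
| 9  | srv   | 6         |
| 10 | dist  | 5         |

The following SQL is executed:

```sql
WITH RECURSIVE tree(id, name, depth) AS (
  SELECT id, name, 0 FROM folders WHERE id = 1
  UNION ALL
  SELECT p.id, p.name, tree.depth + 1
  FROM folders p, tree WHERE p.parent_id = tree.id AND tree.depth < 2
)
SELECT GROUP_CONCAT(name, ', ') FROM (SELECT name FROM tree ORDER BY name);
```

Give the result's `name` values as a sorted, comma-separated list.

alice, bob, dist, docs, etc, log, music, root

Base: id=1 (docs) at depth 0.
Iteration 1: rows with parent_id in {1} -> etc (id 2, depth 1), root (id 3, depth 1), alice (id 4, depth 1), bob (id 5, depth 1).
Iteration 2: rows with parent_id in {2,3,4,5} -> log (id 6, depth 2), music (id 8, depth 2), dist (id 10, depth 2).
Iteration 3: depth < 2 fails for all current rows; recursion stops.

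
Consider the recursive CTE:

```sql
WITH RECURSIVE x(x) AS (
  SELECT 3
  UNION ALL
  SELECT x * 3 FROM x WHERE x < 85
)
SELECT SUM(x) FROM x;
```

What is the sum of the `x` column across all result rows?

363

Base: x=3.
Iteration 1: 3 < 85 holds -> x = 3 * 3 = 9.
Iteration 2: 9 < 85 holds -> x = 9 * 3 = 27.
Iteration 3: 27 < 85 holds -> x = 27 * 3 = 81.
Iteration 4: 81 < 85 holds -> x = 81 * 3 = 243.
Iteration 5: 243 < 85 fails; recursion stops.
SUM(x) = 3 + 9 + 27 + 81 + 243 = 363.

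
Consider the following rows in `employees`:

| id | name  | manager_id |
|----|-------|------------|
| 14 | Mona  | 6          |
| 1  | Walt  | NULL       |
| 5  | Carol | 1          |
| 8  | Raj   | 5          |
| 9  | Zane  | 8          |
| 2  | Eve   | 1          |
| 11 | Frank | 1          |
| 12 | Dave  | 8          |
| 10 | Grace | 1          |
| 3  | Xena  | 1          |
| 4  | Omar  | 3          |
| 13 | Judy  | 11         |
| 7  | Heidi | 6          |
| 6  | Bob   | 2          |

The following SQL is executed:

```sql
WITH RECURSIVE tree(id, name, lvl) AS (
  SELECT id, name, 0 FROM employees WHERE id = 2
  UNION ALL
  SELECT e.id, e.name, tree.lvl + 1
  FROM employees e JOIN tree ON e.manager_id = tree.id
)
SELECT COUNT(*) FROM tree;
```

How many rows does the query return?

Base: id=2 (Eve) at lvl 0.
Iteration 1: rows with manager_id in {2} -> Bob (id 6, lvl 1).
Iteration 2: rows with manager_id in {6} -> Heidi (id 7, lvl 2), Mona (id 14, lvl 2).
Iteration 3: no rows with manager_id in {7,14}; recursion stops.
Total rows emitted: 4.

4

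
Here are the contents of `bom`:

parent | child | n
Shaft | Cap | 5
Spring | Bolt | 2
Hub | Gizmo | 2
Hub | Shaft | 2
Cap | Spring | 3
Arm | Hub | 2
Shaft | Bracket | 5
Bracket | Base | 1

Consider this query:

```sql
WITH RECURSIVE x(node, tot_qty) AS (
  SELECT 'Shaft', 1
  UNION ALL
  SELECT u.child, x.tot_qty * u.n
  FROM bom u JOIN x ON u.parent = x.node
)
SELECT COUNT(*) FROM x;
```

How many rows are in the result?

6

Base: (Shaft, tot_qty=1).
Iteration 1: components of {Shaft} -> Bracket = 1*5 = 5, Cap = 1*5 = 5.
Iteration 2: components of {Bracket,Cap} -> Base = 5*1 = 5, Spring = 5*3 = 15.
Iteration 3: components of {Base,Spring} -> Bolt = 15*2 = 30.
Iteration 4: no further components; recursion stops.
Total rows emitted: 6.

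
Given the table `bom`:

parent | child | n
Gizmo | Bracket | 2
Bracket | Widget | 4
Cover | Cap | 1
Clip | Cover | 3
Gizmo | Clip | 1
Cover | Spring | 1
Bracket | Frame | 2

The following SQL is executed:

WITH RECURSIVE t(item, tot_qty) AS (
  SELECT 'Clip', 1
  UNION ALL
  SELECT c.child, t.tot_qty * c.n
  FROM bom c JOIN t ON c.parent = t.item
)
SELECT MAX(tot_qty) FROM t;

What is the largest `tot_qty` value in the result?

Base: (Clip, tot_qty=1).
Iteration 1: components of {Clip} -> Cover = 1*3 = 3.
Iteration 2: components of {Cover} -> Cap = 3*1 = 3, Spring = 3*1 = 3.
Iteration 3: no further components; recursion stops.
tot_qty values: 1, 3, 3, 3; the maximum is 3.

3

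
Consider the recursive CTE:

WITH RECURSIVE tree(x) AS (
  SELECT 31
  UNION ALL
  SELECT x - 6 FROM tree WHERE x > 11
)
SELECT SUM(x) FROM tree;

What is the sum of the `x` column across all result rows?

95

Base: x=31.
Iteration 1: 31 > 11 holds -> x = 31 - 6 = 25.
Iteration 2: 25 > 11 holds -> x = 25 - 6 = 19.
Iteration 3: 19 > 11 holds -> x = 19 - 6 = 13.
Iteration 4: 13 > 11 holds -> x = 13 - 6 = 7.
Iteration 5: 7 > 11 fails; recursion stops.
SUM(x) = 31 + 25 + 19 + 13 + 7 = 95.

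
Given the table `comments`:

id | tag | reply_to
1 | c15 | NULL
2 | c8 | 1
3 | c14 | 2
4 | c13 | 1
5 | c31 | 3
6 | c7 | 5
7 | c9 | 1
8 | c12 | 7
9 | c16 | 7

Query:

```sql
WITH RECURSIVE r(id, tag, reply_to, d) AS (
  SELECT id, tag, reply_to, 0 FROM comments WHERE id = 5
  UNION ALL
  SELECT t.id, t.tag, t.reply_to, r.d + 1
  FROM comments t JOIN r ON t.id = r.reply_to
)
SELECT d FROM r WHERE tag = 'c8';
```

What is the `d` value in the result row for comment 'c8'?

2

Base: id=5 (c31), reply_to=3, d 0.
Iteration 1: join on id=3 -> c14 (id 3, reply_to=2, d 1).
Iteration 2: join on id=2 -> c8 (id 2, reply_to=1, d 2).
Iteration 3: join on id=1 -> c15 (id 1, reply_to=NULL, d 3).
Iteration 4: reply_to is NULL; no match; recursion stops.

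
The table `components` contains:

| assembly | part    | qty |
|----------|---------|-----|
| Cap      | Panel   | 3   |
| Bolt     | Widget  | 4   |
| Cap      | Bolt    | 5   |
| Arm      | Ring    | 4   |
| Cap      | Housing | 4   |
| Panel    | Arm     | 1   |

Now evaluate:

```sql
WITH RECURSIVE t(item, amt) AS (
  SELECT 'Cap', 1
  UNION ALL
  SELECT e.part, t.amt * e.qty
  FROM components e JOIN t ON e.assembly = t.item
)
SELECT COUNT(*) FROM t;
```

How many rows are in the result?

Base: (Cap, amt=1).
Iteration 1: components of {Cap} -> Bolt = 1*5 = 5, Housing = 1*4 = 4, Panel = 1*3 = 3.
Iteration 2: components of {Bolt,Housing,Panel} -> Arm = 3*1 = 3, Widget = 5*4 = 20.
Iteration 3: components of {Arm,Widget} -> Ring = 3*4 = 12.
Iteration 4: no further components; recursion stops.
Total rows emitted: 7.

7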